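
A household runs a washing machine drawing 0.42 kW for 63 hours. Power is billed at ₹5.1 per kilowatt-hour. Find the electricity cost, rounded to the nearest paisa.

Energy = 0.42 kW × 63 h = 26.46 kWh
Cost = 26.46 kWh × ₹5.1/kWh = ₹134.95

₹134.95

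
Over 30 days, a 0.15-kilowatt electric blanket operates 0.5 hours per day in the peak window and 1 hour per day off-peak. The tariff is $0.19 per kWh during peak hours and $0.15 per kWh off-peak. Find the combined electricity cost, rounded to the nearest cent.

$1.10

Peak energy = 0.15 kW × 0.5 h × 30 = 2.25 kWh
Off-peak energy = 0.15 kW × 1 h × 30 = 4.5 kWh
Cost = 2.25 × $0.19 + 4.5 × $0.15 = $0.4275 + $0.675 = $1.10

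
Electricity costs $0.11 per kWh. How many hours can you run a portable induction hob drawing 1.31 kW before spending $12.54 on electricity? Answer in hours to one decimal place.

Energy available = $12.54 ÷ $0.11/kWh = 114 kWh
Hours = 114 kWh ÷ 1.31 kW = 87.0 h

87.0 h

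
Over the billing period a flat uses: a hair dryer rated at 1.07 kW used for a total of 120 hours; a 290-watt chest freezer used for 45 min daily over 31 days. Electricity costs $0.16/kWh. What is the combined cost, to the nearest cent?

$21.62

hair dryer: 1.07 kW × 120 h = 128.4 kWh
chest freezer: Runtime = 45 min × 31 = 1395 min = 23.25 h
chest freezer: 0.29 kW × 23.25 h = 6.7425 kWh
Total energy = 135.1425 kWh
Cost = 135.1425 × $0.16 = $21.62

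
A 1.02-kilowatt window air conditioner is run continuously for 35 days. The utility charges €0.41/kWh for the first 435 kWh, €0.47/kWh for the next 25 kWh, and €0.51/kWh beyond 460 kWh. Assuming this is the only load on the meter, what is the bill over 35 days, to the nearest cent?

Runtime = 24 h × 35 = 840 h
Energy = 1.02 kW × 840 h = 856.8 kWh
Tier 1 (0–435 kWh): 435 × €0.41 = €178.35
Tier 2 (435–460 kWh): 25 × €0.47 = €11.75
Above 460 kWh: 396.8 × €0.51 = €202.368
Bill = €392.47

€392.47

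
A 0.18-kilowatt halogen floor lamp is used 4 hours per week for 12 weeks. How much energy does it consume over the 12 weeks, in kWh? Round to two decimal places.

Runtime = 4 h/week × 12 weeks = 48 h
Energy = 0.18 kW × 48 h = 8.64 kWh

8.64 kWh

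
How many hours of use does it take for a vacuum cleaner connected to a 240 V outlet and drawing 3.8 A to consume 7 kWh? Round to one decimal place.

Power = 3.8 A × 240 V = 912 W = 0.912 kW
Hours = 7 kWh ÷ 0.912 kW = 7.7 h

7.7 h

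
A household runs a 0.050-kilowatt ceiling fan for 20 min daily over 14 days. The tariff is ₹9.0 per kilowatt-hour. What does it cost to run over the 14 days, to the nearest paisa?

Runtime = 20 min × 14 = 280 min = 4.666666… h
Energy = 0.05 kW × 4.666666… h = 0.233333… kWh
Cost = 0.233333… kWh × ₹9.0/kWh = ₹2.10

₹2.10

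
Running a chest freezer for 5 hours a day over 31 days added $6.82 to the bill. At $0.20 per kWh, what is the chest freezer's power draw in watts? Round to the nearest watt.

220 W

Energy = $6.82 ÷ $0.20/kWh = 34.1 kWh
Runtime = 5 h/day × 31 days = 155 h
Power = 34.1 kWh ÷ 155 h = 0.22 kW = 220 W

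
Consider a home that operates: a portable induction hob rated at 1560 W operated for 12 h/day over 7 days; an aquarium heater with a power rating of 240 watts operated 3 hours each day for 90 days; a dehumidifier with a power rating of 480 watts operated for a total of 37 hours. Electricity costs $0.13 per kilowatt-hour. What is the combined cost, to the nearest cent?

$27.77

portable induction hob: Runtime = 12 h/day × 7 days = 84 h
portable induction hob: 1.56 kW × 84 h = 131.04 kWh
aquarium heater: Runtime = 3 h/day × 90 days = 270 h
aquarium heater: 0.24 kW × 270 h = 64.8 kWh
dehumidifier: 0.48 kW × 37 h = 17.76 kWh
Total energy = 213.6 kWh
Cost = 213.6 × $0.13 = $27.77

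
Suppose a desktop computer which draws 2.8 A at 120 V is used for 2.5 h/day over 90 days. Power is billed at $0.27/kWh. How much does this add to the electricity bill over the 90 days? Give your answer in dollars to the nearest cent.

Power = 2.8 A × 120 V = 336 W = 0.336 kW
Runtime = 2.5 h/day × 90 days = 225 h
Energy = 0.336 kW × 225 h = 75.6 kWh
Cost = 75.6 kWh × $0.27/kWh = $20.41

$20.41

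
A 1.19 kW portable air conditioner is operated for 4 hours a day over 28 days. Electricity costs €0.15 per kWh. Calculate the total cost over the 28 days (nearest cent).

€19.99

Runtime = 4 h/day × 28 days = 112 h
Energy = 1.19 kW × 112 h = 133.28 kWh
Cost = 133.28 kWh × €0.15/kWh = €19.99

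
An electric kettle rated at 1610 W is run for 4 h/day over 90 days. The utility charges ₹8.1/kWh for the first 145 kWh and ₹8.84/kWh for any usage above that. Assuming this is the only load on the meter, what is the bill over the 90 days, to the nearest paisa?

₹5016.36

Runtime = 4 h/day × 90 days = 360 h
Energy = 1.61 kW × 360 h = 579.6 kWh
Tier 1 (0–145 kWh): 145 × ₹8.1 = ₹1174.5
Above 145 kWh: 434.6 × ₹8.84 = ₹3841.864
Bill = ₹5016.36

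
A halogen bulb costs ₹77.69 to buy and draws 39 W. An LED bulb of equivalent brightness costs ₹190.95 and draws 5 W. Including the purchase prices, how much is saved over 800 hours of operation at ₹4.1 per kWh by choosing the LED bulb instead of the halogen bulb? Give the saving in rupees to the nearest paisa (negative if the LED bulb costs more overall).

-₹1.74

halogen bulb: ₹77.69 + (39/1000) kW × 800 h × ₹4.1 = ₹77.69 + ₹127.92 = ₹205.61
LED bulb: ₹190.95 + (5/1000) kW × 800 h × ₹4.1 = ₹190.95 + ₹16.4 = ₹207.35
Saving = ₹205.61 − ₹207.35 = −₹1.74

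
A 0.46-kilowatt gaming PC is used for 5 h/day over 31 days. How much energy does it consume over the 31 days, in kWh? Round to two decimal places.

71.30 kWh

Runtime = 5 h/day × 31 days = 155 h
Energy = 0.46 kW × 155 h = 71.3 kWh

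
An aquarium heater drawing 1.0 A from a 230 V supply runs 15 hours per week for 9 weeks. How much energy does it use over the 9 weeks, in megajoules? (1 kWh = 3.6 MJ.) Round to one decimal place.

111.8 MJ

Power = 1.0 A × 230 V = 230 W = 0.23 kW
Runtime = 15 h/week × 9 weeks = 135 h
Energy = 0.23 kW × 135 h = 31.05 kWh
= 31.05 × 3.6 MJ = 111.8 MJ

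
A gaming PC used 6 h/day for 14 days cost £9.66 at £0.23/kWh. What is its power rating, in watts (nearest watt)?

500 W

Energy = £9.66 ÷ £0.23/kWh = 42 kWh
Runtime = 6 h/day × 14 days = 84 h
Power = 42 kWh ÷ 84 h = 0.5 kW = 500 W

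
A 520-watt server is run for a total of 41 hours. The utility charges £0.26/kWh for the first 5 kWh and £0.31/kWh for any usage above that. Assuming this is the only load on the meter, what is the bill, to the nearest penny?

Energy = 0.52 kW × 41 h = 21.32 kWh
Tier 1 (0–5 kWh): 5 × £0.26 = £1.3
Above 5 kWh: 16.32 × £0.31 = £5.0592
Bill = £6.36

£6.36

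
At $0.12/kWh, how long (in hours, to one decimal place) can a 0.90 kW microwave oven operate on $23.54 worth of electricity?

218.0 h

Energy available = $23.54 ÷ $0.12/kWh = 196.1667 kWh
Hours = 196.1667 kWh ÷ 0.9 kW = 218.0 h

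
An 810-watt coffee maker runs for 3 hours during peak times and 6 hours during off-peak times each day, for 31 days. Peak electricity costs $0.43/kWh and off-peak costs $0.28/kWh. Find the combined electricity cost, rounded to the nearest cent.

$74.58

Peak energy = 0.81 kW × 3 h × 31 = 75.33 kWh
Off-peak energy = 0.81 kW × 6 h × 31 = 150.66 kWh
Cost = 75.33 × $0.43 + 150.66 × $0.28 = $32.3919 + $42.1848 = $74.58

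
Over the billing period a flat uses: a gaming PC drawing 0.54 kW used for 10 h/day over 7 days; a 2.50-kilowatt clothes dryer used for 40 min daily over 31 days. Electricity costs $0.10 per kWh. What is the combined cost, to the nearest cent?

gaming PC: Runtime = 10 h/day × 7 days = 70 h
gaming PC: 0.54 kW × 70 h = 37.8 kWh
clothes dryer: Runtime = 40 min × 31 = 1240 min = 20.666666… h
clothes dryer: 2.5 kW × 20.666666… h = 51.666666… kWh
Total energy = 89.466666… kWh
Cost = 89.466666… × $0.10 = $8.95

$8.95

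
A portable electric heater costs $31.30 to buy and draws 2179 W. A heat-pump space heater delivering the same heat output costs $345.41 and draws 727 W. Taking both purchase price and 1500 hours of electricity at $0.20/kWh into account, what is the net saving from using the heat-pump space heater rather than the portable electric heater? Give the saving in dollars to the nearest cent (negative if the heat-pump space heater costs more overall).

portable electric heater: $31.30 + (2179/1000) kW × 1500 h × $0.20 = $31.30 + $653.7 = $685
heat-pump space heater: $345.41 + (727/1000) kW × 1500 h × $0.20 = $345.41 + $218.1 = $563.51
Saving = $685 − $563.51 = $121.49

$121.49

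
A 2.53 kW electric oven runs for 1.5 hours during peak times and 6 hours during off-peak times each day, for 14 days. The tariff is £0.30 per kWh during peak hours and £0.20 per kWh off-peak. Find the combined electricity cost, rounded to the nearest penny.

£58.44

Peak energy = 2.53 kW × 1.5 h × 14 = 53.13 kWh
Off-peak energy = 2.53 kW × 6 h × 14 = 212.52 kWh
Cost = 53.13 × £0.30 + 212.52 × £0.20 = £15.939 + £42.504 = £58.44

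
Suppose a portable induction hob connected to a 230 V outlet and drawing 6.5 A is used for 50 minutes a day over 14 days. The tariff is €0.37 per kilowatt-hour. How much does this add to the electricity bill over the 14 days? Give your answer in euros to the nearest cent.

€6.45

Power = 6.5 A × 230 V = 1495 W = 1.495 kW
Runtime = 50 min × 14 = 700 min = 11.666666… h
Energy = 1.495 kW × 11.666666… h = 17.441666… kWh
Cost = 17.441666… kWh × €0.37/kWh = €6.45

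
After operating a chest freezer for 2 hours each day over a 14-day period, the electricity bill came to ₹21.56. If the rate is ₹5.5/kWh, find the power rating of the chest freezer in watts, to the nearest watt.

140 W

Energy = ₹21.56 ÷ ₹5.5/kWh = 3.92 kWh
Runtime = 2 h/day × 14 days = 28 h
Power = 3.92 kWh ÷ 28 h = 0.14 kW = 140 W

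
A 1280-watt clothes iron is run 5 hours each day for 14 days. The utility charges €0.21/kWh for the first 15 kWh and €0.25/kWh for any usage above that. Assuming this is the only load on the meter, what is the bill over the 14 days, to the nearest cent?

Runtime = 5 h/day × 14 days = 70 h
Energy = 1.28 kW × 70 h = 89.6 kWh
Tier 1 (0–15 kWh): 15 × €0.21 = €3.15
Above 15 kWh: 74.6 × €0.25 = €18.65
Bill = €21.80

€21.80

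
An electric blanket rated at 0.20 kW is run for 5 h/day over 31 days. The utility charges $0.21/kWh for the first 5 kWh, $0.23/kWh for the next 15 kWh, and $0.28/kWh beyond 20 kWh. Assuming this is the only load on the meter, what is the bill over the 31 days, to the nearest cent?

$7.58

Runtime = 5 h/day × 31 days = 155 h
Energy = 0.2 kW × 155 h = 31 kWh
Tier 1 (0–5 kWh): 5 × $0.21 = $1.05
Tier 2 (5–20 kWh): 15 × $0.23 = $3.45
Above 20 kWh: 11 × $0.28 = $3.08
Bill = $7.58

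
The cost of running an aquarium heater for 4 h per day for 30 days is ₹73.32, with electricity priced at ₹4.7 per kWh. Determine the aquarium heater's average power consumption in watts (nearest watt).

Energy = ₹73.32 ÷ ₹4.7/kWh = 15.6 kWh
Runtime = 4 h/day × 30 days = 120 h
Power = 15.6 kWh ÷ 120 h = 0.13 kW = 130 W

130 W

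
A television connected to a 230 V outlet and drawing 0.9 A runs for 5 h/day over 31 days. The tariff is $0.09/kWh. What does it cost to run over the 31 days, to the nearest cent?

$2.89

Power = 0.9 A × 230 V = 207 W = 0.207 kW
Runtime = 5 h/day × 31 days = 155 h
Energy = 0.207 kW × 155 h = 32.085 kWh
Cost = 32.085 kWh × $0.09/kWh = $2.89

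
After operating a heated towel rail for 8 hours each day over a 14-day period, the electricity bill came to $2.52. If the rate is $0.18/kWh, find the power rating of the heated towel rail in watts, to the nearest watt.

125 W

Energy = $2.52 ÷ $0.18/kWh = 14 kWh
Runtime = 8 h/day × 14 days = 112 h
Power = 14 kWh ÷ 112 h = 0.125 kW = 125 W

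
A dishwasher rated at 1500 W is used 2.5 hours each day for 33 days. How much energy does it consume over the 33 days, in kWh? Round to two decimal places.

123.75 kWh

Runtime = 2.5 h/day × 33 days = 82.5 h
Energy = 1.5 kW × 82.5 h = 123.75 kWh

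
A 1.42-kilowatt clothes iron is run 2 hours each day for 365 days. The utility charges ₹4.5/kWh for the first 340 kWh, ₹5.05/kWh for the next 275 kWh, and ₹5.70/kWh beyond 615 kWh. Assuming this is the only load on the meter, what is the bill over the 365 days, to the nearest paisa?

₹5321.87

Runtime = 2 h/day × 365 days = 730 h
Energy = 1.42 kW × 730 h = 1036.6 kWh
Tier 1 (0–340 kWh): 340 × ₹4.5 = ₹1530
Tier 2 (340–615 kWh): 275 × ₹5.05 = ₹1388.75
Above 615 kWh: 421.6 × ₹5.70 = ₹2403.12
Bill = ₹5321.87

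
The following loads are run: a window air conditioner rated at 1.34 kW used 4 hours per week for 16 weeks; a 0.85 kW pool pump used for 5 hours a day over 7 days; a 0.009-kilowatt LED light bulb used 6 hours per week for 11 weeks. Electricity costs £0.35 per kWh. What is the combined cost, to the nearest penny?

£40.64

window air conditioner: Runtime = 4 h/week × 16 weeks = 64 h
window air conditioner: 1.34 kW × 64 h = 85.76 kWh
pool pump: Runtime = 5 h/day × 7 days = 35 h
pool pump: 0.85 kW × 35 h = 29.75 kWh
LED light bulb: Runtime = 6 h/week × 11 weeks = 66 h
LED light bulb: 0.009 kW × 66 h = 0.594 kWh
Total energy = 116.104 kWh
Cost = 116.104 × £0.35 = £40.64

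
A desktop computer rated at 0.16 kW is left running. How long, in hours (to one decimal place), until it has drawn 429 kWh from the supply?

2681.3 h

Hours = 429 kWh ÷ 0.16 kW = 2681.3 h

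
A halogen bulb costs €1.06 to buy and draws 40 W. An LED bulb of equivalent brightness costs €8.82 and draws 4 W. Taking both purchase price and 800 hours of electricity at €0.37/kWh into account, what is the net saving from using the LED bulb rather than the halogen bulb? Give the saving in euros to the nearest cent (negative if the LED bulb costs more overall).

€2.90

halogen bulb: €1.06 + (40/1000) kW × 800 h × €0.37 = €1.06 + €11.84 = €12.9
LED bulb: €8.82 + (4/1000) kW × 800 h × €0.37 = €8.82 + €1.184 = €10.004
Saving = €12.9 − €10.004 = €2.896 → €2.90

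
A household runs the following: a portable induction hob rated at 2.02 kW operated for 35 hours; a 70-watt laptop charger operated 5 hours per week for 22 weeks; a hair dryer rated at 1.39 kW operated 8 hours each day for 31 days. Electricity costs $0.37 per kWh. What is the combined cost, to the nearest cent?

$156.55

portable induction hob: 2.02 kW × 35 h = 70.7 kWh
laptop charger: Runtime = 5 h/week × 22 weeks = 110 h
laptop charger: 0.07 kW × 110 h = 7.7 kWh
hair dryer: Runtime = 8 h/day × 31 days = 248 h
hair dryer: 1.39 kW × 248 h = 344.72 kWh
Total energy = 423.12 kWh
Cost = 423.12 × $0.37 = $156.55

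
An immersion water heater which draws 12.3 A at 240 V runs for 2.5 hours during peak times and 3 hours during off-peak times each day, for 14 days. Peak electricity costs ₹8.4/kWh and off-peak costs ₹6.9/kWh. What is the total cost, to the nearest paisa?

₹1723.38

Power = 12.3 A × 240 V = 2952 W = 2.952 kW
Peak energy = 2.952 kW × 2.5 h × 14 = 103.32 kWh
Off-peak energy = 2.952 kW × 3 h × 14 = 123.984 kWh
Cost = 103.32 × ₹8.4 + 123.984 × ₹6.9 = ₹867.888 + ₹855.4896 = ₹1723.38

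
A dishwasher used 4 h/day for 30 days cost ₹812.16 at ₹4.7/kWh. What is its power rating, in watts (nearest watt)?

1440 W

Energy = ₹812.16 ÷ ₹4.7/kWh = 172.8 kWh
Runtime = 4 h/day × 30 days = 120 h
Power = 172.8 kWh ÷ 120 h = 1.44 kW = 1440 W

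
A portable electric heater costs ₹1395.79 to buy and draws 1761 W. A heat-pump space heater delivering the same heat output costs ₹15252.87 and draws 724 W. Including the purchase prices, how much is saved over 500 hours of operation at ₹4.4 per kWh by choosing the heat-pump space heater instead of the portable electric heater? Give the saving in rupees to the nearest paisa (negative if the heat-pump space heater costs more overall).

-₹11575.68

portable electric heater: ₹1395.79 + (1761/1000) kW × 500 h × ₹4.4 = ₹1395.79 + ₹3874.2 = ₹5269.99
heat-pump space heater: ₹15252.87 + (724/1000) kW × 500 h × ₹4.4 = ₹15252.87 + ₹1592.8 = ₹16845.67
Saving = ₹5269.99 − ₹16845.67 = −₹11575.68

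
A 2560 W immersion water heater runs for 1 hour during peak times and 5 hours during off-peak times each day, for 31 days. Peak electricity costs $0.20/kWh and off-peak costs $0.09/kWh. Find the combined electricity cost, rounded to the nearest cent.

Peak energy = 2.56 kW × 1 h × 31 = 79.36 kWh
Off-peak energy = 2.56 kW × 5 h × 31 = 396.8 kWh
Cost = 79.36 × $0.20 + 396.8 × $0.09 = $15.872 + $35.712 = $51.58

$51.58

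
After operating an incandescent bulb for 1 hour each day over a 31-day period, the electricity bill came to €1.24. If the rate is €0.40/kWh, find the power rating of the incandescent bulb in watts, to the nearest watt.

100 W

Energy = €1.24 ÷ €0.40/kWh = 3.1 kWh
Runtime = 1 h/day × 31 days = 31 h
Power = 3.1 kWh ÷ 31 h = 0.1 kW = 100 W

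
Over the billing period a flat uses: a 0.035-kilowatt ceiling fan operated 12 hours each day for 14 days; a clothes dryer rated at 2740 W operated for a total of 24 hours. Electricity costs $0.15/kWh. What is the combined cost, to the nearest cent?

ceiling fan: Runtime = 12 h/day × 14 days = 168 h
ceiling fan: 0.035 kW × 168 h = 5.88 kWh
clothes dryer: 2.74 kW × 24 h = 65.76 kWh
Total energy = 71.64 kWh
Cost = 71.64 × $0.15 = $10.75

$10.75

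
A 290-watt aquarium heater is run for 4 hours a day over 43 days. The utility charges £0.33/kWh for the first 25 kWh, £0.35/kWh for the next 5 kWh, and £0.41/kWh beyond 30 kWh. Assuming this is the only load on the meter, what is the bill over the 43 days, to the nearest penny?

Runtime = 4 h/day × 43 days = 172 h
Energy = 0.29 kW × 172 h = 49.88 kWh
Tier 1 (0–25 kWh): 25 × £0.33 = £8.25
Tier 2 (25–30 kWh): 5 × £0.35 = £1.75
Above 30 kWh: 19.88 × £0.41 = £8.1508
Bill = £18.15

£18.15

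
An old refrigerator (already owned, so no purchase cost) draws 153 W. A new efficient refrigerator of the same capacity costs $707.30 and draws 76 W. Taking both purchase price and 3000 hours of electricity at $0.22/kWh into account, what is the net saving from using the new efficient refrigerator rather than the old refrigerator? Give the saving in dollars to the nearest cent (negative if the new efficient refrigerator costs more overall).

old refrigerator: $0.00 + (153/1000) kW × 3000 h × $0.22 = $0.00 + $100.98 = $100.98
new efficient refrigerator: $707.30 + (76/1000) kW × 3000 h × $0.22 = $707.30 + $50.16 = $757.46
Saving = $100.98 − $757.46 = −$656.48

-$656.48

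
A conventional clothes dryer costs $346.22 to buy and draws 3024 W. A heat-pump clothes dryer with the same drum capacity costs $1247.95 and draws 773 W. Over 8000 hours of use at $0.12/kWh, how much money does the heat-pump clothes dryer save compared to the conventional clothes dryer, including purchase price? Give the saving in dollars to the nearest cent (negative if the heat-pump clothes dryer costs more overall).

$1259.23

conventional clothes dryer: $346.22 + (3024/1000) kW × 8000 h × $0.12 = $346.22 + $2903.04 = $3249.26
heat-pump clothes dryer: $1247.95 + (773/1000) kW × 8000 h × $0.12 = $1247.95 + $742.08 = $1990.03
Saving = $3249.26 − $1990.03 = $1259.23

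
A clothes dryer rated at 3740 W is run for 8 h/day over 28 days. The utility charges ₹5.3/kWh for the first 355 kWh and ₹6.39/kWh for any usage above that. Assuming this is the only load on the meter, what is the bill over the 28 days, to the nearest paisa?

Runtime = 8 h/day × 28 days = 224 h
Energy = 3.74 kW × 224 h = 837.76 kWh
Tier 1 (0–355 kWh): 355 × ₹5.3 = ₹1881.5
Above 355 kWh: 482.76 × ₹6.39 = ₹3084.8364
Bill = ₹4966.34

₹4966.34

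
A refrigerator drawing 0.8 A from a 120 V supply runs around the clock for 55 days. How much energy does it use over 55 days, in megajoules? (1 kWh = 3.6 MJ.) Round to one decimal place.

456.2 MJ

Power = 0.8 A × 120 V = 96 W = 0.096 kW
Runtime = 24 h × 55 = 1320 h
Energy = 0.096 kW × 1320 h = 126.72 kWh
= 126.72 × 3.6 MJ = 456.2 MJ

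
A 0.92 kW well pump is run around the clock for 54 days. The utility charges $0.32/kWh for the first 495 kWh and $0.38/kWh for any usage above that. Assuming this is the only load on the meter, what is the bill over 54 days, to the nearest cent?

Runtime = 24 h × 54 = 1296 h
Energy = 0.92 kW × 1296 h = 1192.32 kWh
Tier 1 (0–495 kWh): 495 × $0.32 = $158.4
Above 495 kWh: 697.32 × $0.38 = $264.9816
Bill = $423.38

$423.38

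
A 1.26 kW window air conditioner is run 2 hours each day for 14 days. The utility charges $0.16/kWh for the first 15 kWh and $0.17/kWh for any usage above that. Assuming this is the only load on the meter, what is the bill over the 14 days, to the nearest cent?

$5.85

Runtime = 2 h/day × 14 days = 28 h
Energy = 1.26 kW × 28 h = 35.28 kWh
Tier 1 (0–15 kWh): 15 × $0.16 = $2.4
Above 15 kWh: 20.28 × $0.17 = $3.4476
Bill = $5.85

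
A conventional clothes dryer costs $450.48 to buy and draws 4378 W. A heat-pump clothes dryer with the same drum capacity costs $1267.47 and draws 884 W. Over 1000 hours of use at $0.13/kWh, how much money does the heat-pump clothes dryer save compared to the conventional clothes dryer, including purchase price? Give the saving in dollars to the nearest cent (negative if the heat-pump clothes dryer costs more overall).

-$362.77

conventional clothes dryer: $450.48 + (4378/1000) kW × 1000 h × $0.13 = $450.48 + $569.14 = $1019.62
heat-pump clothes dryer: $1267.47 + (884/1000) kW × 1000 h × $0.13 = $1267.47 + $114.92 = $1382.39
Saving = $1019.62 − $1382.39 = −$362.77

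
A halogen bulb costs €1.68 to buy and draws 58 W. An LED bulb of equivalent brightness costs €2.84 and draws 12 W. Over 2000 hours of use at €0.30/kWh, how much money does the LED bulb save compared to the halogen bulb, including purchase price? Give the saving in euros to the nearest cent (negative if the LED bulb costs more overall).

halogen bulb: €1.68 + (58/1000) kW × 2000 h × €0.30 = €1.68 + €34.8 = €36.48
LED bulb: €2.84 + (12/1000) kW × 2000 h × €0.30 = €2.84 + €7.2 = €10.04
Saving = €36.48 − €10.04 = €26.44

€26.44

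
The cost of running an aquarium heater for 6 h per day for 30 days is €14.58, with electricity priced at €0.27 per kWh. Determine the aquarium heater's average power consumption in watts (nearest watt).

300 W

Energy = €14.58 ÷ €0.27/kWh = 54 kWh
Runtime = 6 h/day × 30 days = 180 h
Power = 54 kWh ÷ 180 h = 0.3 kW = 300 W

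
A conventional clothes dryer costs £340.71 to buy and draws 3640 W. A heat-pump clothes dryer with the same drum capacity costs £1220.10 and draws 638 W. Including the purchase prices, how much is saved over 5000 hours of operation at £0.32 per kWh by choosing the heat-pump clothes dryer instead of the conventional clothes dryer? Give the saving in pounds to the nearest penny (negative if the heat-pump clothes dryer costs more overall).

£3923.81

conventional clothes dryer: £340.71 + (3640/1000) kW × 5000 h × £0.32 = £340.71 + £5824 = £6164.71
heat-pump clothes dryer: £1220.10 + (638/1000) kW × 5000 h × £0.32 = £1220.10 + £1020.8 = £2240.9
Saving = £6164.71 − £2240.9 = £3923.81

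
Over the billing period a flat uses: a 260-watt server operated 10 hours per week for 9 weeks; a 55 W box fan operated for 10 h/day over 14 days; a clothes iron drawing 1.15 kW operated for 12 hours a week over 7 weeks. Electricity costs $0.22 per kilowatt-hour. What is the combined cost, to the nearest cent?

server: Runtime = 10 h/week × 9 weeks = 90 h
server: 0.26 kW × 90 h = 23.4 kWh
box fan: Runtime = 10 h/day × 14 days = 140 h
box fan: 0.055 kW × 140 h = 7.7 kWh
clothes iron: Runtime = 12 h/week × 7 weeks = 84 h
clothes iron: 1.15 kW × 84 h = 96.6 kWh
Total energy = 127.7 kWh
Cost = 127.7 × $0.22 = $28.09

$28.09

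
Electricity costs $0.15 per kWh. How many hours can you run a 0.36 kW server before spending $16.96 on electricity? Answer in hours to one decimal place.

314.1 h

Energy available = $16.96 ÷ $0.15/kWh = 113.0667 kWh
Hours = 113.0667 kWh ÷ 0.36 kW = 314.1 h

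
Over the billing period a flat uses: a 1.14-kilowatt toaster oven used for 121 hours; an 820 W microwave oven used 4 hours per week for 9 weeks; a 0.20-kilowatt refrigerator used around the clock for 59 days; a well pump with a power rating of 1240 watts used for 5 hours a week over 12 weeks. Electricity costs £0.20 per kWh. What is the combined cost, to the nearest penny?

£105.01

toaster oven: 1.14 kW × 121 h = 137.94 kWh
microwave oven: Runtime = 4 h/week × 9 weeks = 36 h
microwave oven: 0.82 kW × 36 h = 29.52 kWh
refrigerator: Runtime = 24 h × 59 = 1416 h
refrigerator: 0.2 kW × 1416 h = 283.2 kWh
well pump: Runtime = 5 h/week × 12 weeks = 60 h
well pump: 1.24 kW × 60 h = 74.4 kWh
Total energy = 525.06 kWh
Cost = 525.06 × £0.20 = £105.01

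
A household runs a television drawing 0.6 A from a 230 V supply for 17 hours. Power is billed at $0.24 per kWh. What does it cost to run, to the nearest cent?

Power = 0.6 A × 230 V = 138 W = 0.138 kW
Energy = 0.138 kW × 17 h = 2.346 kWh
Cost = 2.346 kWh × $0.24/kWh = $0.56

$0.56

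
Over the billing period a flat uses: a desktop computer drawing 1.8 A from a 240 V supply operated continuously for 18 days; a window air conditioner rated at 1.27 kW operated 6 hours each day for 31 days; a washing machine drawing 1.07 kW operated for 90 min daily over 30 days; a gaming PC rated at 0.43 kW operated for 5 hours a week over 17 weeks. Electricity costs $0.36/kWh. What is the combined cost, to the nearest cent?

desktop computer: Power = 1.8 A × 240 V = 432 W = 0.432 kW
desktop computer: Runtime = 24 h × 18 = 432 h
desktop computer: 0.432 kW × 432 h = 186.624 kWh
window air conditioner: Runtime = 6 h/day × 31 days = 186 h
window air conditioner: 1.27 kW × 186 h = 236.22 kWh
washing machine: Runtime = 90 min × 30 = 2700 min = 45 h
washing machine: 1.07 kW × 45 h = 48.15 kWh
gaming PC: Runtime = 5 h/week × 17 weeks = 85 h
gaming PC: 0.43 kW × 85 h = 36.55 kWh
Total energy = 507.544 kWh
Cost = 507.544 × $0.36 = $182.72

$182.72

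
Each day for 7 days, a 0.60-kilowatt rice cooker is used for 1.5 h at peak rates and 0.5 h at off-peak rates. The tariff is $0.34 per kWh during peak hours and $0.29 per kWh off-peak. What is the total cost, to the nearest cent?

$2.75

Peak energy = 0.6 kW × 1.5 h × 7 = 6.3 kWh
Off-peak energy = 0.6 kW × 0.5 h × 7 = 2.1 kWh
Cost = 6.3 × $0.34 + 2.1 × $0.29 = $2.142 + $0.609 = $2.75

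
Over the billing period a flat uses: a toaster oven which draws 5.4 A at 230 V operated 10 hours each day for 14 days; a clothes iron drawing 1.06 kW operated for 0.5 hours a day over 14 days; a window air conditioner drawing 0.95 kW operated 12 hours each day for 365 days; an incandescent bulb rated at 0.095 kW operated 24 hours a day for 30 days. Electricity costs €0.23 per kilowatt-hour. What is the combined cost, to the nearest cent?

toaster oven: Power = 5.4 A × 230 V = 1242 W = 1.242 kW
toaster oven: Runtime = 10 h/day × 14 days = 140 h
toaster oven: 1.242 kW × 140 h = 173.88 kWh
clothes iron: Runtime = 0.5 h/day × 14 days = 7 h
clothes iron: 1.06 kW × 7 h = 7.42 kWh
window air conditioner: Runtime = 12 h/day × 365 days = 4380 h
window air conditioner: 0.95 kW × 4380 h = 4161 kWh
incandescent bulb: Runtime = 24 h × 30 = 720 h
incandescent bulb: 0.095 kW × 720 h = 68.4 kWh
Total energy = 4410.7 kWh
Cost = 4410.7 × €0.23 = €1014.46

€1014.46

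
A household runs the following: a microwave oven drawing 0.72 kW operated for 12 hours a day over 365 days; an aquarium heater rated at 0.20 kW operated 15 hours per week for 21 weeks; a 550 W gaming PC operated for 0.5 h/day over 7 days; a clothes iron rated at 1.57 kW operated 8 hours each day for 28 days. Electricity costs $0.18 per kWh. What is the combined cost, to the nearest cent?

$642.64

microwave oven: Runtime = 12 h/day × 365 days = 4380 h
microwave oven: 0.72 kW × 4380 h = 3153.6 kWh
aquarium heater: Runtime = 15 h/week × 21 weeks = 315 h
aquarium heater: 0.2 kW × 315 h = 63 kWh
gaming PC: Runtime = 0.5 h/day × 7 days = 3.5 h
gaming PC: 0.55 kW × 3.5 h = 1.925 kWh
clothes iron: Runtime = 8 h/day × 28 days = 224 h
clothes iron: 1.57 kW × 224 h = 351.68 kWh
Total energy = 3570.205 kWh
Cost = 3570.205 × $0.18 = $642.64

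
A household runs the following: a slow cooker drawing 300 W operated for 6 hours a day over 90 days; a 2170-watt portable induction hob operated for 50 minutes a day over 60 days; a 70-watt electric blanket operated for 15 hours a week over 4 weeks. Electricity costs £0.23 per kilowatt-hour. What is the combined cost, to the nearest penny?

slow cooker: Runtime = 6 h/day × 90 days = 540 h
slow cooker: 0.3 kW × 540 h = 162 kWh
portable induction hob: Runtime = 50 min × 60 = 3000 min = 50 h
portable induction hob: 2.17 kW × 50 h = 108.5 kWh
electric blanket: Runtime = 15 h/week × 4 weeks = 60 h
electric blanket: 0.07 kW × 60 h = 4.2 kWh
Total energy = 274.7 kWh
Cost = 274.7 × £0.23 = £63.18

£63.18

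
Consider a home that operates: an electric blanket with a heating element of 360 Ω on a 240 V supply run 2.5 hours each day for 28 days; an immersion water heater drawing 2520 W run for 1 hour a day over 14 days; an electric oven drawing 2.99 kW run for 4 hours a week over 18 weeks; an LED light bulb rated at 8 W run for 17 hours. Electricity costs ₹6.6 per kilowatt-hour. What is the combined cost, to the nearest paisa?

electric blanket: Power = V²/R = 240²/360 = 160 W = 0.16 kW
electric blanket: Runtime = 2.5 h/day × 28 days = 70 h
electric blanket: 0.16 kW × 70 h = 11.2 kWh
immersion water heater: Runtime = 1 h/day × 14 days = 14 h
immersion water heater: 2.52 kW × 14 h = 35.28 kWh
electric oven: Runtime = 4 h/week × 18 weeks = 72 h
electric oven: 2.99 kW × 72 h = 215.28 kWh
LED light bulb: 0.008 kW × 17 h = 0.136 kWh
Total energy = 261.896 kWh
Cost = 261.896 × ₹6.6 = ₹1728.51

₹1728.51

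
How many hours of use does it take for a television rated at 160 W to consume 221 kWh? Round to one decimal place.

Hours = 221 kWh ÷ 0.16 kW = 1381.3 h

1381.3 h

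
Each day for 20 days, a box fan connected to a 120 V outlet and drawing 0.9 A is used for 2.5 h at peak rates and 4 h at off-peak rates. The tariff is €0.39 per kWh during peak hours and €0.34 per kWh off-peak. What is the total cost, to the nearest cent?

Power = 0.9 A × 120 V = 108 W = 0.108 kW
Peak energy = 0.108 kW × 2.5 h × 20 = 5.4 kWh
Off-peak energy = 0.108 kW × 4 h × 20 = 8.64 kWh
Cost = 5.4 × €0.39 + 8.64 × €0.34 = €2.106 + €2.9376 = €5.04

€5.04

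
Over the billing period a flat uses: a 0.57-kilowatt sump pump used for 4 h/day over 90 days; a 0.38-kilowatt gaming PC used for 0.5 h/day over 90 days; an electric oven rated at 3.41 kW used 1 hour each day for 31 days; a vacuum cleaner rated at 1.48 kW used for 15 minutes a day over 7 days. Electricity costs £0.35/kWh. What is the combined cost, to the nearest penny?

sump pump: Runtime = 4 h/day × 90 days = 360 h
sump pump: 0.57 kW × 360 h = 205.2 kWh
gaming PC: Runtime = 0.5 h/day × 90 days = 45 h
gaming PC: 0.38 kW × 45 h = 17.1 kWh
electric oven: Runtime = 1 h/day × 31 days = 31 h
electric oven: 3.41 kW × 31 h = 105.71 kWh
vacuum cleaner: Runtime = 15 min × 7 = 105 min = 1.75 h
vacuum cleaner: 1.48 kW × 1.75 h = 2.59 kWh
Total energy = 330.6 kWh
Cost = 330.6 × £0.35 = £115.71

£115.71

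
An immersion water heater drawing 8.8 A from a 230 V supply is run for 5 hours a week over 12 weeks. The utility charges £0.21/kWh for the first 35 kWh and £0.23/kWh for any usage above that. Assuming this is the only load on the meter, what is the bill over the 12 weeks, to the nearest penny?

£27.23

Power = 8.8 A × 230 V = 2024 W = 2.024 kW
Runtime = 5 h/week × 12 weeks = 60 h
Energy = 2.024 kW × 60 h = 121.44 kWh
Tier 1 (0–35 kWh): 35 × £0.21 = £7.35
Above 35 kWh: 86.44 × £0.23 = £19.8812
Bill = £27.23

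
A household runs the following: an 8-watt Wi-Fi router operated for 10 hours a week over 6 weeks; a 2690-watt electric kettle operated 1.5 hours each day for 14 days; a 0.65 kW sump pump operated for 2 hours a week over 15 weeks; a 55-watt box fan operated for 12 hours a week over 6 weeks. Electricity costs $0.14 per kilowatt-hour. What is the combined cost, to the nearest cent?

Wi-Fi router: Runtime = 10 h/week × 6 weeks = 60 h
Wi-Fi router: 0.008 kW × 60 h = 0.48 kWh
electric kettle: Runtime = 1.5 h/day × 14 days = 21 h
electric kettle: 2.69 kW × 21 h = 56.49 kWh
sump pump: Runtime = 2 h/week × 15 weeks = 30 h
sump pump: 0.65 kW × 30 h = 19.5 kWh
box fan: Runtime = 12 h/week × 6 weeks = 72 h
box fan: 0.055 kW × 72 h = 3.96 kWh
Total energy = 80.43 kWh
Cost = 80.43 × $0.14 = $11.26

$11.26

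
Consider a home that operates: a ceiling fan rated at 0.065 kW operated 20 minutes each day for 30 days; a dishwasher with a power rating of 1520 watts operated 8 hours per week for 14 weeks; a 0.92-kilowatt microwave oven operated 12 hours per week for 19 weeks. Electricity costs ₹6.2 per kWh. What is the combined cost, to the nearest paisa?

ceiling fan: Runtime = 20 min × 30 = 600 min = 10 h
ceiling fan: 0.065 kW × 10 h = 0.65 kWh
dishwasher: Runtime = 8 h/week × 14 weeks = 112 h
dishwasher: 1.52 kW × 112 h = 170.24 kWh
microwave oven: Runtime = 12 h/week × 19 weeks = 228 h
microwave oven: 0.92 kW × 228 h = 209.76 kWh
Total energy = 380.65 kWh
Cost = 380.65 × ₹6.2 = ₹2360.03

₹2360.03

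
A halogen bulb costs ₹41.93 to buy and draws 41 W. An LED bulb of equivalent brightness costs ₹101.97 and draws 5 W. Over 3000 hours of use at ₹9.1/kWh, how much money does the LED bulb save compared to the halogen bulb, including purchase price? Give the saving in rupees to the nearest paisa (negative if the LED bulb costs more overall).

₹922.76

halogen bulb: ₹41.93 + (41/1000) kW × 3000 h × ₹9.1 = ₹41.93 + ₹1119.3 = ₹1161.23
LED bulb: ₹101.97 + (5/1000) kW × 3000 h × ₹9.1 = ₹101.97 + ₹136.5 = ₹238.47
Saving = ₹1161.23 − ₹238.47 = ₹922.76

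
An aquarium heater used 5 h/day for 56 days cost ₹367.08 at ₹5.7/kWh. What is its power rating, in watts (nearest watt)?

230 W

Energy = ₹367.08 ÷ ₹5.7/kWh = 64.4 kWh
Runtime = 5 h/day × 56 days = 280 h
Power = 64.4 kWh ÷ 280 h = 0.23 kW = 230 W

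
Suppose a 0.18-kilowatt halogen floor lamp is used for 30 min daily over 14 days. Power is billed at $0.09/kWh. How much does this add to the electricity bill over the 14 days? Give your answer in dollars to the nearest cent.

Runtime = 30 min × 14 = 420 min = 7 h
Energy = 0.18 kW × 7 h = 1.26 kWh
Cost = 1.26 kWh × $0.09/kWh = $0.11

$0.11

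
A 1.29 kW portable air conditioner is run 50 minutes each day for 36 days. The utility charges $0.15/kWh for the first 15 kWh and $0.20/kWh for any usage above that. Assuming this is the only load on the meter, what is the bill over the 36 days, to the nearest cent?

Runtime = 50 min × 36 = 1800 min = 30 h
Energy = 1.29 kW × 30 h = 38.7 kWh
Tier 1 (0–15 kWh): 15 × $0.15 = $2.25
Above 15 kWh: 23.7 × $0.20 = $4.74
Bill = $6.99

$6.99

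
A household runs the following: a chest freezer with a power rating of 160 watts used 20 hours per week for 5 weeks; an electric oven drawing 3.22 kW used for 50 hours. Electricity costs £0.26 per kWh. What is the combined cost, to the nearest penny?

chest freezer: Runtime = 20 h/week × 5 weeks = 100 h
chest freezer: 0.16 kW × 100 h = 16 kWh
electric oven: 3.22 kW × 50 h = 161 kWh
Total energy = 177 kWh
Cost = 177 × £0.26 = £46.02

£46.02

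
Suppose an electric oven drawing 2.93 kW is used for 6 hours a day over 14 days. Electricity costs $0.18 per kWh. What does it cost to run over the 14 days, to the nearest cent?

$44.30

Runtime = 6 h/day × 14 days = 84 h
Energy = 2.93 kW × 84 h = 246.12 kWh
Cost = 246.12 kWh × $0.18/kWh = $44.30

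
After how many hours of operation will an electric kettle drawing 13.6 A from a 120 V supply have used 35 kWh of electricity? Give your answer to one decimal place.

Power = 13.6 A × 120 V = 1632 W = 1.632 kW
Hours = 35 kWh ÷ 1.632 kW = 21.4 h

21.4 h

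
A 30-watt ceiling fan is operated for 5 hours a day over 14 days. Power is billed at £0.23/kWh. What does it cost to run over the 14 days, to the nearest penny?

Runtime = 5 h/day × 14 days = 70 h
Energy = 0.03 kW × 70 h = 2.1 kWh
Cost = 2.1 kWh × £0.23/kWh = £0.48

£0.48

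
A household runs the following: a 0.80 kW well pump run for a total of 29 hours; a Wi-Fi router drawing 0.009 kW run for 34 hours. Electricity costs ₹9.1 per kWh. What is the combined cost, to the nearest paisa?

well pump: 0.8 kW × 29 h = 23.2 kWh
Wi-Fi router: 0.009 kW × 34 h = 0.306 kWh
Total energy = 23.506 kWh
Cost = 23.506 × ₹9.1 = ₹213.90

₹213.90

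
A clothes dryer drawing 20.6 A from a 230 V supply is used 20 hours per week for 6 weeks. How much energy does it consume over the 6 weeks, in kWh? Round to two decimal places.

Power = 20.6 A × 230 V = 4738 W = 4.738 kW
Runtime = 20 h/week × 6 weeks = 120 h
Energy = 4.738 kW × 120 h = 568.56 kWh

568.56 kWh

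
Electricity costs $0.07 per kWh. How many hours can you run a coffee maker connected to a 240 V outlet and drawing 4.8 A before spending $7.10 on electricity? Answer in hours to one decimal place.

88.0 h

Power = 4.8 A × 240 V = 1152 W = 1.152 kW
Energy available = $7.10 ÷ $0.07/kWh = 101.4286 kWh
Hours = 101.4286 kWh ÷ 1.152 kW = 88.0 h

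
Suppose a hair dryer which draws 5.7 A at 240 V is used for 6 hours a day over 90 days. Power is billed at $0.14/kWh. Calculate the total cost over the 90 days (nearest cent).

$103.42

Power = 5.7 A × 240 V = 1368 W = 1.368 kW
Runtime = 6 h/day × 90 days = 540 h
Energy = 1.368 kW × 540 h = 738.72 kWh
Cost = 738.72 kWh × $0.14/kWh = $103.42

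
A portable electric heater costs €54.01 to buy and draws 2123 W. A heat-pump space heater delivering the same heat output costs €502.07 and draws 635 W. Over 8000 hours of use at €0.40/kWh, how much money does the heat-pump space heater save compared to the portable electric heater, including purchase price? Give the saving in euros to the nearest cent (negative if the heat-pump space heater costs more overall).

portable electric heater: €54.01 + (2123/1000) kW × 8000 h × €0.40 = €54.01 + €6793.6 = €6847.61
heat-pump space heater: €502.07 + (635/1000) kW × 8000 h × €0.40 = €502.07 + €2032 = €2534.07
Saving = €6847.61 − €2534.07 = €4313.54

€4313.54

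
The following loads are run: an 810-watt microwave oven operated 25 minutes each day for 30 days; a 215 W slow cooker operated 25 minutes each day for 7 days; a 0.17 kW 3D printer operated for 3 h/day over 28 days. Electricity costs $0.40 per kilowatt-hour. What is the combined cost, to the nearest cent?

$10.01

microwave oven: Runtime = 25 min × 30 = 750 min = 12.5 h
microwave oven: 0.81 kW × 12.5 h = 10.125 kWh
slow cooker: Runtime = 25 min × 7 = 175 min = 2.916666… h
slow cooker: 0.215 kW × 2.916666… h = 0.627083… kWh
3D printer: Runtime = 3 h/day × 28 days = 84 h
3D printer: 0.17 kW × 84 h = 14.28 kWh
Total energy = 25.032083… kWh
Cost = 25.032083… × $0.40 = $10.01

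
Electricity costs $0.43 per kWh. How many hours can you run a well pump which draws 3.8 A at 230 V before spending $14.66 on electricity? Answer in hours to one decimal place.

39.0 h

Power = 3.8 A × 230 V = 874 W = 0.874 kW
Energy available = $14.66 ÷ $0.43/kWh = 34.093 kWh
Hours = 34.093 kWh ÷ 0.874 kW = 39.0 h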